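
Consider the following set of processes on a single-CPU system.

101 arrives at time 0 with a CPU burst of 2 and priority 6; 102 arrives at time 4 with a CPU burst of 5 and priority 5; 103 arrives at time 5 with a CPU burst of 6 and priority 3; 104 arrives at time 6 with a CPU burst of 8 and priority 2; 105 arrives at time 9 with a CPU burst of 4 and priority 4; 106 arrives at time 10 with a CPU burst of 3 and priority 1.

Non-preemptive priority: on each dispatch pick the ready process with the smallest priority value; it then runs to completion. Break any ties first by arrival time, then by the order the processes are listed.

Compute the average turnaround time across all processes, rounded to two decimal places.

Gantt: | 101 0-2 | idle 2-4 | 102 4-9 | 104 9-17 | 106 17-20 | 103 20-26 | 105 26-30 |
Completion: 101=2  102=9  103=26  104=17  105=30  106=20
Turnaround (C−A): 101=2  102=5  103=21  104=11  105=21  106=10
Turnaround times: 101=2, 102=5, 103=21, 104=11, 105=21, 106=10
Average turnaround = (2+5+21+11+21+10) / 6 = 70/6 = 11.67

11.67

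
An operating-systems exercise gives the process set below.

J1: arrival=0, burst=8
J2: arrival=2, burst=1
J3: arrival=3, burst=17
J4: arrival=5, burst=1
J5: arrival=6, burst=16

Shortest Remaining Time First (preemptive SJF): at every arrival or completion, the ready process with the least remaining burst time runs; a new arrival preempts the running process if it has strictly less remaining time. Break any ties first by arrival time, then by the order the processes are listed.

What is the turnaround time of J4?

1

Timeline: | J1 0-2 | J2 2-3 | J1 3-5 | J4 5-6 | J1 6-10 | J5 10-26 | J3 26-43 |
Completion: J1=10  J2=3  J3=43  J4=6  J5=26
Turnaround (C−A): J1=10  J2=1  J3=40  J4=1  J5=20
Turnaround(J4) = completion − arrival = 6 − 5 = 1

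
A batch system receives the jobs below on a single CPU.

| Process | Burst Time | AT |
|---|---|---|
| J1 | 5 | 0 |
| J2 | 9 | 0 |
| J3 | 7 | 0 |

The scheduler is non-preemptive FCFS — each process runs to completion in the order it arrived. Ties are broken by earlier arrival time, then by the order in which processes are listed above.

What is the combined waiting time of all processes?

Timeline: | J1 0-5 | J2 5-14 | J3 14-21 |
Completion: J1=5  J2=14  J3=21
Turnaround (C−A): J1=5  J2=14  J3=21
Waiting = turnaround − burst: J1=0, J2=5, J3=14
Total waiting = 0 + 5 + 14 = 19

19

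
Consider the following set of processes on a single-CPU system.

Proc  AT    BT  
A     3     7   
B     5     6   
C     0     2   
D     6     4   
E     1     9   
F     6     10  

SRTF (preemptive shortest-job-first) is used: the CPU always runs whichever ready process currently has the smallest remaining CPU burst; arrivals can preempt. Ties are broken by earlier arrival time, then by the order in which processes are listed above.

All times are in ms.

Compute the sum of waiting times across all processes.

Schedule: | C 0-2 | E 2-3 | A 3-10 | D 10-14 | B 14-20 | E 20-28 | F 28-38 |
Completion: A=10  B=20  C=2  D=14  E=28  F=38
Turnaround (C−A): A=7  B=15  C=2  D=8  E=27  F=32
Waiting = turnaround − burst: A=0, B=9, C=0, D=4, E=18, F=22
Total waiting = 0 + 9 + 0 + 4 + 18 + 22 = 53

53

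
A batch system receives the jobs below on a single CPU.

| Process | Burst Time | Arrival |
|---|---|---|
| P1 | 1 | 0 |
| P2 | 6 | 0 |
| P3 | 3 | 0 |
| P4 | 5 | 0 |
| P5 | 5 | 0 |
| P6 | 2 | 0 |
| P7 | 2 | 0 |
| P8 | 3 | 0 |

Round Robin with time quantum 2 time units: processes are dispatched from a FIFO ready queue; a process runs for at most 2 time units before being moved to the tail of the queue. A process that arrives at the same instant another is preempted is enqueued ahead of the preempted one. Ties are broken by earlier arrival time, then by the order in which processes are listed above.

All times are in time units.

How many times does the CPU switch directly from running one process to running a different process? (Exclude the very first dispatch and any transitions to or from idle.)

Timeline: | P1 0-1 | P2 1-3 | P3 3-5 | P4 5-7 | P5 7-9 | P6 9-11 | P7 11-13 | P8 13-15 | P2 15-17 | P3 17-18 | P4 18-20 | P5 20-22 | P8 22-23 | P2 23-25 | P4 25-26 | P5 26-27 |
Completion: P1=1  P2=25  P3=18  P4=26  P5=27  P6=11  P7=13  P8=23
Turnaround (C−A): P1=1  P2=25  P3=18  P4=26  P5=27  P6=11  P7=13  P8=23

15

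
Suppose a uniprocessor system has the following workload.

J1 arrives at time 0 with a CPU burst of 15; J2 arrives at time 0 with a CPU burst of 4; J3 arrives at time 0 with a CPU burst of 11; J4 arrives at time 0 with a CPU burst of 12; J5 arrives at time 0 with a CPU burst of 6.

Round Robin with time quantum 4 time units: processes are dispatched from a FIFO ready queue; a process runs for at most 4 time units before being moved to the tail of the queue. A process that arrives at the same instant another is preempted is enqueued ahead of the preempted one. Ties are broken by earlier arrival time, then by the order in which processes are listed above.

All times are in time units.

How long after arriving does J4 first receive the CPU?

12

Schedule: | J1 0-4 | J2 4-8 | J3 8-12 | J4 12-16 | J5 16-20 | J1 20-24 | J3 24-28 | J4 28-32 | J5 32-34 | J1 34-38 | J3 38-41 | J4 41-45 | J1 45-48 |
Completion: J1=48  J2=8  J3=41  J4=45  J5=34
Response(J4) = first start − arrival = 12 − 0 = 12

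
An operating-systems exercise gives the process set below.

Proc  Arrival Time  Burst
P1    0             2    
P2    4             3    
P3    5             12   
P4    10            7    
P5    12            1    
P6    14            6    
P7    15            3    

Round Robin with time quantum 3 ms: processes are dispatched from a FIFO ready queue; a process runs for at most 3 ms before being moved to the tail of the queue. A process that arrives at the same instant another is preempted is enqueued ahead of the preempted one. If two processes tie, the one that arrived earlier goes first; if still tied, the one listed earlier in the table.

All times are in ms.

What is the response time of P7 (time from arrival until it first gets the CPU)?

Schedule: | P1 0-2 | idle 2-4 | P2 4-7 | P3 7-10 | P4 10-13 | P3 13-16 | P5 16-17 | P4 17-20 | P6 20-23 | P7 23-26 | P3 26-29 | P4 29-30 | P6 30-33 | P3 33-36 |
Completion: P1=2  P2=7  P3=36  P4=30  P5=17  P6=33  P7=26
Turnaround (C−A): P1=2  P2=3  P3=31  P4=20  P5=5  P6=19  P7=11
Response(P7) = first start − arrival = 23 − 15 = 8

8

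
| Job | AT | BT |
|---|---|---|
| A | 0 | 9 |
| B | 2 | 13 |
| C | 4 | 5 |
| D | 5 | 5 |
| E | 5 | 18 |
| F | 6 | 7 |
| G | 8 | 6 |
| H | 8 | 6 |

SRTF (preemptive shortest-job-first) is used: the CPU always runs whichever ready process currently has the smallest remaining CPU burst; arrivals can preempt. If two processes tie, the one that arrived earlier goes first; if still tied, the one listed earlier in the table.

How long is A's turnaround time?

9

Gantt: | A 0-9 | C 9-14 | D 14-19 | G 19-25 | H 25-31 | F 31-38 | B 38-51 | E 51-69 |
Completion: A=9  B=51  C=14  D=19  E=69  F=38  G=25  H=31
Turnaround(A) = completion − arrival = 9 − 0 = 9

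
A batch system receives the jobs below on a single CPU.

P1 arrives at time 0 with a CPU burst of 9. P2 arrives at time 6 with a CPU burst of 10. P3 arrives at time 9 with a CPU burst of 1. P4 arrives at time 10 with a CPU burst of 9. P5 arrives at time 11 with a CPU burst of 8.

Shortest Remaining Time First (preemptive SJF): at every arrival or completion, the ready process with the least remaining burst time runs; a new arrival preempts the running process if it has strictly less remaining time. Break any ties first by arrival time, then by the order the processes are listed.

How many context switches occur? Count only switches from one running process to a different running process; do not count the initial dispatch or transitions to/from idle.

4

Timeline: | P1 0-9 | P3 9-10 | P4 10-19 | P5 19-27 | P2 27-37 |
Completion: P1=9  P2=37  P3=10  P4=19  P5=27
Turnaround (C−A): P1=9  P2=31  P3=1  P4=9  P5=16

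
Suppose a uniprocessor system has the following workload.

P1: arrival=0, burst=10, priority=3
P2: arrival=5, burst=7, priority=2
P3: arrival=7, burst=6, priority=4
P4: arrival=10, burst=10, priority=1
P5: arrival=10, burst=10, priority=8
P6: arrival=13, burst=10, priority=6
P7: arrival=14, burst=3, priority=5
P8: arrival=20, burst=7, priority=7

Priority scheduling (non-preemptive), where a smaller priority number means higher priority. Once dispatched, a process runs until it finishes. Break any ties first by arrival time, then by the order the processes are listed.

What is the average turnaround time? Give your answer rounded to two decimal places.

Schedule: | P1 0-10 | P4 10-20 | P2 20-27 | P3 27-33 | P7 33-36 | P6 36-46 | P8 46-53 | P5 53-63 |
Completion: P1=10  P2=27  P3=33  P4=20  P5=63  P6=46  P7=36  P8=53
Turnaround times: P1=10, P2=22, P3=26, P4=10, P5=53, P6=33, P7=22, P8=33
Average turnaround = (10+22+26+10+53+33+22+33) / 8 = 209/8 = 26.13

26.13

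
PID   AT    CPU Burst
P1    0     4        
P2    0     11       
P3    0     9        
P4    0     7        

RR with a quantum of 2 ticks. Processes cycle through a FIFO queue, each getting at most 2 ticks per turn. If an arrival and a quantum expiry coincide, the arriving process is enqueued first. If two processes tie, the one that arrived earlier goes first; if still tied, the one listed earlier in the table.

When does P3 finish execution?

30

Schedule: | P1 0-2 | P2 2-4 | P3 4-6 | P4 6-8 | P1 8-10 | P2 10-12 | P3 12-14 | P4 14-16 | P2 16-18 | P3 18-20 | P4 20-22 | P2 22-24 | P3 24-26 | P4 26-27 | P2 27-29 | P3 29-30 | P2 30-31 |
Completion: P1=10  P2=31  P3=30  P4=27
Turnaround (C−A): P1=10  P2=31  P3=30  P4=27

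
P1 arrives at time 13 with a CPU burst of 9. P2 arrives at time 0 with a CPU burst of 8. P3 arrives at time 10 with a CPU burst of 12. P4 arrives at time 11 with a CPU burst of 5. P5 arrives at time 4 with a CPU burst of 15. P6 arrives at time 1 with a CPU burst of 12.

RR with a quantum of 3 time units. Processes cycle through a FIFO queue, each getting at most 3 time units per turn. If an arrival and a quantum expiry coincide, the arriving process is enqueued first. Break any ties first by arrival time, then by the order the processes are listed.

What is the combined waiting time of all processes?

Gantt: | P2 0-3 | P6 3-6 | P2 6-9 | P5 9-12 | P6 12-15 | P2 15-17 | P3 17-20 | P4 20-23 | P5 23-26 | P1 26-29 | P6 29-32 | P3 32-35 | P4 35-37 | P5 37-40 | P1 40-43 | P6 43-46 | P3 46-49 | P5 49-52 | P1 52-55 | P3 55-58 | P5 58-61 |
Completion: P1=55  P2=17  P3=58  P4=37  P5=61  P6=46
Waiting = turnaround − burst: P1=33, P2=9, P3=36, P4=21, P5=42, P6=33
Total waiting = 33 + 9 + 36 + 21 + 42 + 33 = 174

174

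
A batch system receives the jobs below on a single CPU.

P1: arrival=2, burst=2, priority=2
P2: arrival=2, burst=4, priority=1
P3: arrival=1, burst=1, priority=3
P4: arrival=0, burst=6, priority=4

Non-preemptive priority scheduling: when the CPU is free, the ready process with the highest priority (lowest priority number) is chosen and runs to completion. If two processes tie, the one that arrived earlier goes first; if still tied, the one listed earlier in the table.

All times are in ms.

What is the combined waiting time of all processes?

Gantt: | P4 0-6 | P2 6-10 | P1 10-12 | P3 12-13 |
Completion: P1=12  P2=10  P3=13  P4=6
Turnaround (C−A): P1=10  P2=8  P3=12  P4=6
Waiting = turnaround − burst: P1=8, P2=4, P3=11, P4=0
Total waiting = 8 + 4 + 11 + 0 = 23

23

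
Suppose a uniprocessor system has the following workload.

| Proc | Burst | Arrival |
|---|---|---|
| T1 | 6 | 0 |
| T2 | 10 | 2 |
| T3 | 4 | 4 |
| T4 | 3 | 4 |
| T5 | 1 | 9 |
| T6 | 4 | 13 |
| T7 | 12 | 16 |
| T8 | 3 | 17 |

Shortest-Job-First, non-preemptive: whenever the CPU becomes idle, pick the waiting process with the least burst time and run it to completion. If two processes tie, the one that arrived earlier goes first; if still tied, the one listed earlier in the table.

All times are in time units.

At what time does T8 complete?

21

Timeline: | T1 0-6 | T4 6-9 | T5 9-10 | T3 10-14 | T6 14-18 | T8 18-21 | T2 21-31 | T7 31-43 |
Completion: T1=6  T2=31  T3=14  T4=9  T5=10  T6=18  T7=43  T8=21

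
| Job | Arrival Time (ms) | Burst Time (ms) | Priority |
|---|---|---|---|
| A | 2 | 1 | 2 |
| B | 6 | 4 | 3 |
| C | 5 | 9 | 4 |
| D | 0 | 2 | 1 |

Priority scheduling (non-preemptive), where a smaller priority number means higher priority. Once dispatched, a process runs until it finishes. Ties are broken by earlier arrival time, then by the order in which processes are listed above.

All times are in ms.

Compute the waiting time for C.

Schedule: | D 0-2 | A 2-3 | idle 3-5 | C 5-14 | B 14-18 |
Completion: A=3  B=18  C=14  D=2
Turnaround (C−A): A=1  B=12  C=9  D=2
Waiting(C) = turnaround − burst = 9 − 9 = 0

0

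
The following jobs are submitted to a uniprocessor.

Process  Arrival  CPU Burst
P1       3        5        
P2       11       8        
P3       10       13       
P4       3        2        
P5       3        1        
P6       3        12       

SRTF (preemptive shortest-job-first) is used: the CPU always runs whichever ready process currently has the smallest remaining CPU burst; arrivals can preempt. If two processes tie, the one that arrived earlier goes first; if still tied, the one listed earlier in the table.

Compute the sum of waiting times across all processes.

Gantt: | idle 0-3 | P5 3-4 | P4 4-6 | P1 6-11 | P2 11-19 | P6 19-31 | P3 31-44 |
Completion: P1=11  P2=19  P3=44  P4=6  P5=4  P6=31
Waiting = turnaround − burst: P1=3, P2=0, P3=21, P4=1, P5=0, P6=16
Total waiting = 3 + 0 + 21 + 1 + 0 + 16 = 41

41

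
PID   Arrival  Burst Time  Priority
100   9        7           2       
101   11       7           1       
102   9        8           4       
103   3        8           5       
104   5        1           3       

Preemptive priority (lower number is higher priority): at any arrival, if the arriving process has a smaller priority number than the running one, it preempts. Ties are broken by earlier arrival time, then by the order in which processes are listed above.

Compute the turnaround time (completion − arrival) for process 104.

1

Schedule: | idle 0-3 | 103 3-5 | 104 5-6 | 103 6-9 | 100 9-11 | 101 11-18 | 100 18-23 | 102 23-31 | 103 31-34 |
Completion: 100=23  101=18  102=31  103=34  104=6
Turnaround(104) = completion − arrival = 6 − 5 = 1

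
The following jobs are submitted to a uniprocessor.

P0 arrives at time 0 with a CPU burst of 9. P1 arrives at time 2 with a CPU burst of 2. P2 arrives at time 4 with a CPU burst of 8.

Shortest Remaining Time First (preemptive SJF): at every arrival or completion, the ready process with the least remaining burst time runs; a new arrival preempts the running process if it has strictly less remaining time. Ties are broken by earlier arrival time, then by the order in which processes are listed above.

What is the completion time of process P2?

Schedule: | P0 0-2 | P1 2-4 | P0 4-11 | P2 11-19 |
Completion: P0=11  P1=4  P2=19
Turnaround (C−A): P0=11  P1=2  P2=15

19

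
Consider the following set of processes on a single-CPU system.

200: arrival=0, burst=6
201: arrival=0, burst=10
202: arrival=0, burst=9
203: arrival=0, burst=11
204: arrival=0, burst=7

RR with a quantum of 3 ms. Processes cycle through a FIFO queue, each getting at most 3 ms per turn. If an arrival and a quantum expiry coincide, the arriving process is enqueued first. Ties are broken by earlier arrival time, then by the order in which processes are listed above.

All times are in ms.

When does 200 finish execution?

Schedule: | 200 0-3 | 201 3-6 | 202 6-9 | 203 9-12 | 204 12-15 | 200 15-18 | 201 18-21 | 202 21-24 | 203 24-27 | 204 27-30 | 201 30-33 | 202 33-36 | 203 36-39 | 204 39-40 | 201 40-41 | 203 41-43 |
Completion: 200=18  201=41  202=36  203=43  204=40

18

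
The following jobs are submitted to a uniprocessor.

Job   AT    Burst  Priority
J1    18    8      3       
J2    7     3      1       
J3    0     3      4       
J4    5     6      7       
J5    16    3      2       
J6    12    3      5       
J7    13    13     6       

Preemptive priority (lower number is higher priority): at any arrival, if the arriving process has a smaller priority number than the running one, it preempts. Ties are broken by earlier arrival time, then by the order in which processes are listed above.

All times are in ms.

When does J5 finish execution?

Gantt: | J3 0-3 | idle 3-5 | J4 5-7 | J2 7-10 | J4 10-12 | J6 12-15 | J7 15-16 | J5 16-19 | J1 19-27 | J7 27-39 | J4 39-41 |
Completion: J1=27  J2=10  J3=3  J4=41  J5=19  J6=15  J7=39

19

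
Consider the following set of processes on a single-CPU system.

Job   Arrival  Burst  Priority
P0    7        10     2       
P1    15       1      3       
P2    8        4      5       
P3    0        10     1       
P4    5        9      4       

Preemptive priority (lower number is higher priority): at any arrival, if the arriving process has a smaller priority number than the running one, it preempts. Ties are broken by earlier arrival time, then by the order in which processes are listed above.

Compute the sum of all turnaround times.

80

Timeline: | P3 0-10 | P0 10-20 | P1 20-21 | P4 21-30 | P2 30-34 |
Completion: P0=20  P1=21  P2=34  P3=10  P4=30
Turnaround (C−A): P0=13  P1=6  P2=26  P3=10  P4=25
Turnaround = completion − arrival: P0=13, P1=6, P2=26, P3=10, P4=25
Total turnaround = 13 + 6 + 26 + 10 + 25 = 80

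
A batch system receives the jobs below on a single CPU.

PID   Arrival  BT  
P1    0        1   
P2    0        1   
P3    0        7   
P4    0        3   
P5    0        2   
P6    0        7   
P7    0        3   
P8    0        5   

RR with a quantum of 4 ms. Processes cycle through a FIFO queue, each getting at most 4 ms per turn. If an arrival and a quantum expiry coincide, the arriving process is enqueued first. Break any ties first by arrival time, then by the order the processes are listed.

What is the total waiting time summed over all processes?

Timeline: | P1 0-1 | P2 1-2 | P3 2-6 | P4 6-9 | P5 9-11 | P6 11-15 | P7 15-18 | P8 18-22 | P3 22-25 | P6 25-28 | P8 28-29 |
Completion: P1=1  P2=2  P3=25  P4=9  P5=11  P6=28  P7=18  P8=29
Waiting = turnaround − burst: P1=0, P2=1, P3=18, P4=6, P5=9, P6=21, P7=15, P8=24
Total waiting = 0 + 1 + 18 + 6 + 9 + 21 + 15 + 24 = 94

94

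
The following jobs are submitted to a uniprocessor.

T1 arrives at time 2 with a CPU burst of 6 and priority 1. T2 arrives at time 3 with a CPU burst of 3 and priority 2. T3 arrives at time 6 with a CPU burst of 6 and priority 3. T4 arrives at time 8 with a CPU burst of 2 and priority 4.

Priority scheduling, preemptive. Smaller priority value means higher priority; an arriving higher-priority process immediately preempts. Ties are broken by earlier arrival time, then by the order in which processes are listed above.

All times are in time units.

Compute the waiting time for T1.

Schedule: | idle 0-2 | T1 2-8 | T2 8-11 | T3 11-17 | T4 17-19 |
Completion: T1=8  T2=11  T3=17  T4=19
Turnaround (C−A): T1=6  T2=8  T3=11  T4=11
Waiting(T1) = turnaround − burst = 6 − 6 = 0

0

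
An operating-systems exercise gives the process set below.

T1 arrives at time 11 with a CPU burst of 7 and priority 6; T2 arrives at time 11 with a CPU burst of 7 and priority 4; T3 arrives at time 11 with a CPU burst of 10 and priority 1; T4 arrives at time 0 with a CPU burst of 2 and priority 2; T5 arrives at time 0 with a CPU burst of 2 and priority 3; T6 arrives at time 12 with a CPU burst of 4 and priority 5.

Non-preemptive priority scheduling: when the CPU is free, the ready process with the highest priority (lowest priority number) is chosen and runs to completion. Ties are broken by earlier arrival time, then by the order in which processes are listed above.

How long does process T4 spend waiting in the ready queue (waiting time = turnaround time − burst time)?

Timeline: | T4 0-2 | T5 2-4 | idle 4-11 | T3 11-21 | T2 21-28 | T6 28-32 | T1 32-39 |
Completion: T1=39  T2=28  T3=21  T4=2  T5=4  T6=32
Turnaround (C−A): T1=28  T2=17  T3=10  T4=2  T5=4  T6=20
Waiting(T4) = turnaround − burst = 2 − 2 = 0

0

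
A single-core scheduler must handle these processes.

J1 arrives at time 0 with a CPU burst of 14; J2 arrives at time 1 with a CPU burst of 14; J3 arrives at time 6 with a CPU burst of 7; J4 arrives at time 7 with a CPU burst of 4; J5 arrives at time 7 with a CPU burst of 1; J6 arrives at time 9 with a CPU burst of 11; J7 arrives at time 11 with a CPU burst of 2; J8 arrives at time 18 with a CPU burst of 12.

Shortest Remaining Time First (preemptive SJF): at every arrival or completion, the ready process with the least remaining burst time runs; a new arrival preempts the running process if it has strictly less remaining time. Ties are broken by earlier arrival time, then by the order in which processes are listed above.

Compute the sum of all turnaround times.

Gantt: | J1 0-6 | J3 6-7 | J5 7-8 | J4 8-12 | J7 12-14 | J3 14-20 | J1 20-28 | J6 28-39 | J8 39-51 | J2 51-65 |
Completion: J1=28  J2=65  J3=20  J4=12  J5=8  J6=39  J7=14  J8=51
Turnaround (C−A): J1=28  J2=64  J3=14  J4=5  J5=1  J6=30  J7=3  J8=33
Turnaround = completion − arrival: J1=28, J2=64, J3=14, J4=5, J5=1, J6=30, J7=3, J8=33
Total turnaround = 28 + 64 + 14 + 5 + 1 + 30 + 3 + 33 = 178

178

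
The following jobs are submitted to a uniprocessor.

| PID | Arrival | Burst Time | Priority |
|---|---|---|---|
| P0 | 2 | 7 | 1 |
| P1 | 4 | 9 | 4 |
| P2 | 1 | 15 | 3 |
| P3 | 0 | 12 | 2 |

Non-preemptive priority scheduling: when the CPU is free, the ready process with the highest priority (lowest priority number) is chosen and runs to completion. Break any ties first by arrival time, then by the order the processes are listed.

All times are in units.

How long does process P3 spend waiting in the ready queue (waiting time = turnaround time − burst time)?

Gantt: | P3 0-12 | P0 12-19 | P2 19-34 | P1 34-43 |
Completion: P0=19  P1=43  P2=34  P3=12
Turnaround (C−A): P0=17  P1=39  P2=33  P3=12
Waiting(P3) = turnaround − burst = 12 − 12 = 0

0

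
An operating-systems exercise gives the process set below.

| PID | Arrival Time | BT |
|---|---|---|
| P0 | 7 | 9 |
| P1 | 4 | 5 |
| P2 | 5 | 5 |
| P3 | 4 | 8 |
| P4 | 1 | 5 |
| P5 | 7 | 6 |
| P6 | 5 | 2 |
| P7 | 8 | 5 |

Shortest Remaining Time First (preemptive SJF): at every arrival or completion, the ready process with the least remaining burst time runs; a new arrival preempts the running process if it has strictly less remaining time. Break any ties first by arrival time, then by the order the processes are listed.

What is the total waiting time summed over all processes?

Gantt: | idle 0-1 | P4 1-6 | P6 6-8 | P1 8-13 | P2 13-18 | P7 18-23 | P5 23-29 | P3 29-37 | P0 37-46 |
Completion: P0=46  P1=13  P2=18  P3=37  P4=6  P5=29  P6=8  P7=23
Waiting = turnaround − burst: P0=30, P1=4, P2=8, P3=25, P4=0, P5=16, P6=1, P7=10
Total waiting = 30 + 4 + 8 + 25 + 0 + 16 + 1 + 10 = 94

94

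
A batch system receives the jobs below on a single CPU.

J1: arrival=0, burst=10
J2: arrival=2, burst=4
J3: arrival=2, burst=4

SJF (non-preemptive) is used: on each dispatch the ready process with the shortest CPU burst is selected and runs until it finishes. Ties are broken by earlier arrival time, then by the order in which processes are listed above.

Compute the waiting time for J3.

Schedule: | J1 0-10 | J2 10-14 | J3 14-18 |
Completion: J1=10  J2=14  J3=18
Turnaround (C−A): J1=10  J2=12  J3=16
Waiting(J3) = turnaround − burst = 16 − 4 = 12

12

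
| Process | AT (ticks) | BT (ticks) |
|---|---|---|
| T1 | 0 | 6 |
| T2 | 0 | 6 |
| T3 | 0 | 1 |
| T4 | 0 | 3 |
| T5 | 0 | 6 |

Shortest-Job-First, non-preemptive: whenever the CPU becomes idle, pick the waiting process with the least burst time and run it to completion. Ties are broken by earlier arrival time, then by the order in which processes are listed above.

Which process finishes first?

T3

Schedule: | T3 0-1 | T4 1-4 | T1 4-10 | T2 10-16 | T5 16-22 |
Completion: T1=10  T2=16  T3=1  T4=4  T5=22
Turnaround (C−A): T1=10  T2=16  T3=1  T4=4  T5=22
Finish order: T3 → T4 → T1 → T2 → T5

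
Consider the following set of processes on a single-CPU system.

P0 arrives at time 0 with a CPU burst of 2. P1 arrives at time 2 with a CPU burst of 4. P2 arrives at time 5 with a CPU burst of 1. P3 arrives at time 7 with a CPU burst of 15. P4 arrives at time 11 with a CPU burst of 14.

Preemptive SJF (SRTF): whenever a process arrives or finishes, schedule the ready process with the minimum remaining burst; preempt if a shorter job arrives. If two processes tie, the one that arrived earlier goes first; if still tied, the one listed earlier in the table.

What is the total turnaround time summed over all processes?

48

Gantt: | P0 0-2 | P1 2-6 | P2 6-7 | P3 7-22 | P4 22-36 |
Completion: P0=2  P1=6  P2=7  P3=22  P4=36
Turnaround (C−A): P0=2  P1=4  P2=2  P3=15  P4=25
Turnaround = completion − arrival: P0=2, P1=4, P2=2, P3=15, P4=25
Total turnaround = 2 + 4 + 2 + 15 + 25 = 48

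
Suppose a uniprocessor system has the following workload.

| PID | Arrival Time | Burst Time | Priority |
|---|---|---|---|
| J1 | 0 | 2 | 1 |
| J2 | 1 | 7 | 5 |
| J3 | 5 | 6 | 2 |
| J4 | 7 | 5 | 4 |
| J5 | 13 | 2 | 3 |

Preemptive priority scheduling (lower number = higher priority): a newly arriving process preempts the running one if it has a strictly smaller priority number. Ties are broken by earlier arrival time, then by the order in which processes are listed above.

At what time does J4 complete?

18

Timeline: | J1 0-2 | J2 2-5 | J3 5-11 | J4 11-13 | J5 13-15 | J4 15-18 | J2 18-22 |
Completion: J1=2  J2=22  J3=11  J4=18  J5=15
Turnaround (C−A): J1=2  J2=21  J3=6  J4=11  J5=2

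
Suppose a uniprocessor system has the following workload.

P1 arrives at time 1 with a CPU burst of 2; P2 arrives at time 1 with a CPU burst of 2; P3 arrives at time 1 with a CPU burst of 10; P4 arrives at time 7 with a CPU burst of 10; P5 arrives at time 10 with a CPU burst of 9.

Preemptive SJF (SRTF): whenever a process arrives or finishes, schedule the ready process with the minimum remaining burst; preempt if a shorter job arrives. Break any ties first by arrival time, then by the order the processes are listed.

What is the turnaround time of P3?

Schedule: | idle 0-1 | P1 1-3 | P2 3-5 | P3 5-15 | P5 15-24 | P4 24-34 |
Completion: P1=3  P2=5  P3=15  P4=34  P5=24
Turnaround(P3) = completion − arrival = 15 − 1 = 14

14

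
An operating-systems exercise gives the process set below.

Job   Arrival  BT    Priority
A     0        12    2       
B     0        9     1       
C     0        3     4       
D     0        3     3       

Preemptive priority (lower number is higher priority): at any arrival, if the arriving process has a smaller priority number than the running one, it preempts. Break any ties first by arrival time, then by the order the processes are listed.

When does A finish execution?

Gantt: | B 0-9 | A 9-21 | D 21-24 | C 24-27 |
Completion: A=21  B=9  C=27  D=24

21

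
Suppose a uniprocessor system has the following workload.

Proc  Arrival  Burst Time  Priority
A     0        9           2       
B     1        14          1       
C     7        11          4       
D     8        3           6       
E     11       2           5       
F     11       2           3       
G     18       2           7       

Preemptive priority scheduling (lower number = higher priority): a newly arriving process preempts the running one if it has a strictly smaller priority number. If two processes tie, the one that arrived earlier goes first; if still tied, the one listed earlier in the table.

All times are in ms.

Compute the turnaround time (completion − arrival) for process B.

Schedule: | A 0-1 | B 1-15 | A 15-23 | F 23-25 | C 25-36 | E 36-38 | D 38-41 | G 41-43 |
Completion: A=23  B=15  C=36  D=41  E=38  F=25  G=43
Turnaround (C−A): A=23  B=14  C=29  D=33  E=27  F=14  G=25
Turnaround(B) = completion − arrival = 15 − 1 = 14

14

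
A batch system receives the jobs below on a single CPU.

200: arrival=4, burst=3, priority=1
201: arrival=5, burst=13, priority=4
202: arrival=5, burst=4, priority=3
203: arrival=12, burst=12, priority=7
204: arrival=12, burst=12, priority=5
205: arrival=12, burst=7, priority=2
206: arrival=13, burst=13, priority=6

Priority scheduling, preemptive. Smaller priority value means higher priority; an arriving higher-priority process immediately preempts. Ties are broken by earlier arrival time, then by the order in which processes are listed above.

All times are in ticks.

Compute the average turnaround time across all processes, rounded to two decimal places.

24.57

Gantt: | idle 0-4 | 200 4-7 | 202 7-11 | 201 11-12 | 205 12-19 | 201 19-31 | 204 31-43 | 206 43-56 | 203 56-68 |
Completion: 200=7  201=31  202=11  203=68  204=43  205=19  206=56
Turnaround (C−A): 200=3  201=26  202=6  203=56  204=31  205=7  206=43
Turnaround times: 200=3, 201=26, 202=6, 203=56, 204=31, 205=7, 206=43
Average turnaround = (3+26+6+56+31+7+43) / 7 = 172/7 = 24.57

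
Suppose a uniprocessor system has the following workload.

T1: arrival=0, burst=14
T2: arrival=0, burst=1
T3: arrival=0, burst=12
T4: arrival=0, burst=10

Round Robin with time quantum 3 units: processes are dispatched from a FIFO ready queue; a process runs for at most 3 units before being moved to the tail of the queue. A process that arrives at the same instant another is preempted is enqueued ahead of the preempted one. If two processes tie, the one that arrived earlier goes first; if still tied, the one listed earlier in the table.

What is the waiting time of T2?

Gantt: | T1 0-3 | T2 3-4 | T3 4-7 | T4 7-10 | T1 10-13 | T3 13-16 | T4 16-19 | T1 19-22 | T3 22-25 | T4 25-28 | T1 28-31 | T3 31-34 | T4 34-35 | T1 35-37 |
Completion: T1=37  T2=4  T3=34  T4=35
Turnaround (C−A): T1=37  T2=4  T3=34  T4=35
Waiting(T2) = turnaround − burst = 4 − 1 = 3

3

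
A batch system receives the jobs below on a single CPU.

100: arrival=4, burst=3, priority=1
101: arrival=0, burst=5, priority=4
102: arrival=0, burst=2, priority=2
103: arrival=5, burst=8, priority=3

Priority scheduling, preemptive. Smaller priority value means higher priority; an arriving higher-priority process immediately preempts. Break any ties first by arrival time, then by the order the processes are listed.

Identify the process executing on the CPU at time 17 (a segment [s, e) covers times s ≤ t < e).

Timeline: | 102 0-2 | 101 2-4 | 100 4-7 | 103 7-15 | 101 15-18 |
Completion: 100=7  101=18  102=2  103=15
Turnaround (C−A): 100=3  101=18  102=2  103=10

101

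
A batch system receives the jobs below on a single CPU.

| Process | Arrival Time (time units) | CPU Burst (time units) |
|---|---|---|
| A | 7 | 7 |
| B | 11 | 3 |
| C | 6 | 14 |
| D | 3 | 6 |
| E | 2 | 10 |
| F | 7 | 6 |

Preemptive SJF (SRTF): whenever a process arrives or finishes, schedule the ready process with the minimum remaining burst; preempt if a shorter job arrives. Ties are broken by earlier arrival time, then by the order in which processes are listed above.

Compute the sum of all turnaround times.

Schedule: | idle 0-2 | E 2-3 | D 3-9 | F 9-11 | B 11-14 | F 14-18 | A 18-25 | E 25-34 | C 34-48 |
Completion: A=25  B=14  C=48  D=9  E=34  F=18
Turnaround = completion − arrival: A=18, B=3, C=42, D=6, E=32, F=11
Total turnaround = 18 + 3 + 42 + 6 + 32 + 11 = 112

112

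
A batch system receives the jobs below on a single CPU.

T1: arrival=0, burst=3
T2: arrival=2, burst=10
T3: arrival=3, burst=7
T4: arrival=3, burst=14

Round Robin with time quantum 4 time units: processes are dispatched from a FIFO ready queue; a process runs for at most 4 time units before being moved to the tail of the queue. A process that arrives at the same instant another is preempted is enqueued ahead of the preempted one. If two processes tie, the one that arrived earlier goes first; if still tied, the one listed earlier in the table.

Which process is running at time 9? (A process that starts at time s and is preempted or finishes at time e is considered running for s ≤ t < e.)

T3

Gantt: | T1 0-3 | T2 3-7 | T3 7-11 | T4 11-15 | T2 15-19 | T3 19-22 | T4 22-26 | T2 26-28 | T4 28-34 |
Completion: T1=3  T2=28  T3=22  T4=34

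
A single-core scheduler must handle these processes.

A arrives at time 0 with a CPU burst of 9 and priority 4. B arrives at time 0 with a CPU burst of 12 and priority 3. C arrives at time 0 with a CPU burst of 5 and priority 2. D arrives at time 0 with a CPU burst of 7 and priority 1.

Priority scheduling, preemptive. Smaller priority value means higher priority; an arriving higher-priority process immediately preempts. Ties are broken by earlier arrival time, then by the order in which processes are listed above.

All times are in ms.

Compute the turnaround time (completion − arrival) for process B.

24

Timeline: | D 0-7 | C 7-12 | B 12-24 | A 24-33 |
Completion: A=33  B=24  C=12  D=7
Turnaround(B) = completion − arrival = 24 − 0 = 24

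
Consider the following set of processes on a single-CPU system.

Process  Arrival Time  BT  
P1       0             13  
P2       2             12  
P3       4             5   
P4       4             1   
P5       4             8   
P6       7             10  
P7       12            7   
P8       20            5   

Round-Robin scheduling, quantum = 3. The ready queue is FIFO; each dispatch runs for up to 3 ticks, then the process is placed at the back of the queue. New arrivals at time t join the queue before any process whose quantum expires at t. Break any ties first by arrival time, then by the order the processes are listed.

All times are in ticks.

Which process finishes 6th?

Timeline: | P1 0-3 | P2 3-6 | P1 6-9 | P3 9-12 | P4 12-13 | P5 13-16 | P2 16-19 | P6 19-22 | P1 22-25 | P7 25-28 | P3 28-30 | P5 30-33 | P2 33-36 | P8 36-39 | P6 39-42 | P1 42-45 | P7 45-48 | P5 48-50 | P2 50-53 | P8 53-55 | P6 55-58 | P1 58-59 | P7 59-60 | P6 60-61 |
Completion: P1=59  P2=53  P3=30  P4=13  P5=50  P6=61  P7=60  P8=55
Finish order: P4 → P3 → P5 → P2 → P8 → P1 → P7 → P6

P1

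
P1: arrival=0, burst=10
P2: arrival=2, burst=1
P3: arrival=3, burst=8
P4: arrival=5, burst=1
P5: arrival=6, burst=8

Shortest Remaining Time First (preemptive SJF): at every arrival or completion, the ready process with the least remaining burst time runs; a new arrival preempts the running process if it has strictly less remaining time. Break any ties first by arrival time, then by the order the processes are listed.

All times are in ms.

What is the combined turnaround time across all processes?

53

Schedule: | P1 0-2 | P2 2-3 | P1 3-5 | P4 5-6 | P1 6-12 | P3 12-20 | P5 20-28 |
Completion: P1=12  P2=3  P3=20  P4=6  P5=28
Turnaround (C−A): P1=12  P2=1  P3=17  P4=1  P5=22
Turnaround = completion − arrival: P1=12, P2=1, P3=17, P4=1, P5=22
Total turnaround = 12 + 1 + 17 + 1 + 22 = 53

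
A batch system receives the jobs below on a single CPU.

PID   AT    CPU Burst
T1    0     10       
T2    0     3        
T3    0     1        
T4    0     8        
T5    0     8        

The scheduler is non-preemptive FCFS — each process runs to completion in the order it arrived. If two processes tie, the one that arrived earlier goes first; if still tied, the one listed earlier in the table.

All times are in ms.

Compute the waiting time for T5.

Gantt: | T1 0-10 | T2 10-13 | T3 13-14 | T4 14-22 | T5 22-30 |
Completion: T1=10  T2=13  T3=14  T4=22  T5=30
Turnaround (C−A): T1=10  T2=13  T3=14  T4=22  T5=30
Waiting(T5) = turnaround − burst = 30 − 8 = 22

22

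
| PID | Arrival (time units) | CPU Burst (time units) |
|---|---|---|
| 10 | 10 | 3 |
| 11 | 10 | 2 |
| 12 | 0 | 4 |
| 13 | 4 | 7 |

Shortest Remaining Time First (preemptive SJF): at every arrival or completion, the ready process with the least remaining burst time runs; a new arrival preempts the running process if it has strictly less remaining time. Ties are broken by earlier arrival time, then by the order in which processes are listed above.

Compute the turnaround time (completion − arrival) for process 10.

6

Schedule: | 12 0-4 | 13 4-11 | 11 11-13 | 10 13-16 |
Completion: 10=16  11=13  12=4  13=11
Turnaround (C−A): 10=6  11=3  12=4  13=7
Turnaround(10) = completion − arrival = 16 − 10 = 6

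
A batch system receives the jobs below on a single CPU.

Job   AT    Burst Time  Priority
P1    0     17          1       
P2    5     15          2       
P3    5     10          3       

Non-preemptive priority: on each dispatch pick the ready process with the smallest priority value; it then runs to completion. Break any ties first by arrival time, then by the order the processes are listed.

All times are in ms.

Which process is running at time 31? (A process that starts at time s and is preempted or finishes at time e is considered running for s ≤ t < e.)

P2

Schedule: | P1 0-17 | P2 17-32 | P3 32-42 |
Completion: P1=17  P2=32  P3=42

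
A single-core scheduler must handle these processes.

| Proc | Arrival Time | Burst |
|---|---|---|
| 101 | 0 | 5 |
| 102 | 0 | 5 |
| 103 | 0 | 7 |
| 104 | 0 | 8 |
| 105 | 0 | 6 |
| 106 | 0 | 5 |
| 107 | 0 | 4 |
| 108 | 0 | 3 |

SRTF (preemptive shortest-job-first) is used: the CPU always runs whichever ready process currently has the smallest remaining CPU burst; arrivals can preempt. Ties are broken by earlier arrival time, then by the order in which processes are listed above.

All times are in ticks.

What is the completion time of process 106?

22

Timeline: | 108 0-3 | 107 3-7 | 101 7-12 | 102 12-17 | 106 17-22 | 105 22-28 | 103 28-35 | 104 35-43 |
Completion: 101=12  102=17  103=35  104=43  105=28  106=22  107=7  108=3
Turnaround (C−A): 101=12  102=17  103=35  104=43  105=28  106=22  107=7  108=3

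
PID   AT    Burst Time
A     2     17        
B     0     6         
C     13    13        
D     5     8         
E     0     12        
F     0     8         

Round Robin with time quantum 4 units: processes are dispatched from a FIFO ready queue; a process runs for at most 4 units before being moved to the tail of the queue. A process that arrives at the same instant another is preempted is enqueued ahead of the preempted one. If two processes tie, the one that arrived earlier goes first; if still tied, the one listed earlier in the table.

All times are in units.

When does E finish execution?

46

Schedule: | B 0-4 | E 4-8 | F 8-12 | A 12-16 | B 16-18 | D 18-22 | E 22-26 | F 26-30 | C 30-34 | A 34-38 | D 38-42 | E 42-46 | C 46-50 | A 50-54 | C 54-58 | A 58-62 | C 62-63 | A 63-64 |
Completion: A=64  B=18  C=63  D=42  E=46  F=30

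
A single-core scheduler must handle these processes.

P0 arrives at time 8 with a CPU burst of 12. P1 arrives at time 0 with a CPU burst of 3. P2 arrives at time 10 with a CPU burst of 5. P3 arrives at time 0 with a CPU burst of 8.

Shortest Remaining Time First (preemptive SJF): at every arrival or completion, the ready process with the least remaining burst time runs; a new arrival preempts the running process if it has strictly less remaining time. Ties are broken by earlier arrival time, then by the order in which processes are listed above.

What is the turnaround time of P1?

3

Schedule: | P1 0-3 | P3 3-11 | P2 11-16 | P0 16-28 |
Completion: P0=28  P1=3  P2=16  P3=11
Turnaround (C−A): P0=20  P1=3  P2=6  P3=11
Turnaround(P1) = completion − arrival = 3 − 0 = 3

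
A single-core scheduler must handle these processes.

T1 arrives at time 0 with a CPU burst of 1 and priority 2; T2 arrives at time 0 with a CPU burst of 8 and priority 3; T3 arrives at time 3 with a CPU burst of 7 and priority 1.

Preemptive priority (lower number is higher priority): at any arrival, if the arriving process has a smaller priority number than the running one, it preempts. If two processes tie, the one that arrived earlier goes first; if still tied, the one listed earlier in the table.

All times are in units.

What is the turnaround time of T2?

16

Gantt: | T1 0-1 | T2 1-3 | T3 3-10 | T2 10-16 |
Completion: T1=1  T2=16  T3=10
Turnaround(T2) = completion − arrival = 16 − 0 = 16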